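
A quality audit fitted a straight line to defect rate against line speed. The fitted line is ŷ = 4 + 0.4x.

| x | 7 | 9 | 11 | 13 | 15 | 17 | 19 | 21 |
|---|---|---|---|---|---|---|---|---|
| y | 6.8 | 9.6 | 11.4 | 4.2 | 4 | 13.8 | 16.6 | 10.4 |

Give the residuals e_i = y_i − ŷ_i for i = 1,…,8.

0, 2, 3, -5, -6, 3, 5, -2

x=7: ŷ = 4 + 0.4·7 = 6.8; e = 6.8 − 6.8 = 0
x=9: ŷ = 4 + 0.4·9 = 7.6; e = 9.6 − 7.6 = 2
x=11: ŷ = 4 + 0.4·11 = 8.4; e = 11.4 − 8.4 = 3
x=13: ŷ = 4 + 0.4·13 = 9.2; e = 4.2 − 9.2 = -5
x=15: ŷ = 4 + 0.4·15 = 10; e = 4 − 10 = -6
x=17: ŷ = 4 + 0.4·17 = 10.8; e = 13.8 − 10.8 = 3
x=19: ŷ = 4 + 0.4·19 = 11.6; e = 16.6 − 11.6 = 5
x=21: ŷ = 4 + 0.4·21 = 12.4; e = 10.4 − 12.4 = -2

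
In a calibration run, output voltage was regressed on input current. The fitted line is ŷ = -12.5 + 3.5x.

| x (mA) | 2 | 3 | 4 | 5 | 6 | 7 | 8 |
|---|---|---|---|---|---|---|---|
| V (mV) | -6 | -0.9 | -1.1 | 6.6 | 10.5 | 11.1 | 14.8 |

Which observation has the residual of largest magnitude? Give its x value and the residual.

x = 4, e = -2.6

x=2: ŷ = -12.5 + 3.5·2 = -5.5; e = -6 − (-5.5) = -0.5
x=3: ŷ = -12.5 + 3.5·3 = -2; e = -0.9 − (-2) = 1.1
x=4: ŷ = -12.5 + 3.5·4 = 1.5; e = -1.1 − 1.5 = -2.6
x=5: ŷ = -12.5 + 3.5·5 = 5; e = 6.6 − 5 = 1.6
x=6: ŷ = -12.5 + 3.5·6 = 8.5; e = 10.5 − 8.5 = 2
x=7: ŷ = -12.5 + 3.5·7 = 12; e = 11.1 − 12 = -0.9
x=8: ŷ = -12.5 + 3.5·8 = 15.5; e = 14.8 − 15.5 = -0.7
Largest |e| is 2.6 at x = 4, residual -2.6.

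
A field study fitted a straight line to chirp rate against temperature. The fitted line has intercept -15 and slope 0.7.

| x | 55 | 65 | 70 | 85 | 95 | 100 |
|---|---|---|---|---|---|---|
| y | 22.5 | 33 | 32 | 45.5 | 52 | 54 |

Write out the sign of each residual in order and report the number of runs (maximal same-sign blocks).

x=55: ŷ = -15 + 0.7·55 = 23.5; r = 22.5 − 23.5 = -1
x=65: ŷ = -15 + 0.7·65 = 30.5; r = 33 − 30.5 = 2.5
x=70: ŷ = -15 + 0.7·70 = 34; r = 32 − 34 = -2
x=85: ŷ = -15 + 0.7·85 = 44.5; r = 45.5 − 44.5 = 1
x=95: ŷ = -15 + 0.7·95 = 51.5; r = 52 − 51.5 = 0.5
x=100: ŷ = -15 + 0.7·100 = 55; r = 54 − 55 = -1
Signs: − + − + + −
Runs: −×1, +×1, −×1, +×2, −×1 → 5

5 runs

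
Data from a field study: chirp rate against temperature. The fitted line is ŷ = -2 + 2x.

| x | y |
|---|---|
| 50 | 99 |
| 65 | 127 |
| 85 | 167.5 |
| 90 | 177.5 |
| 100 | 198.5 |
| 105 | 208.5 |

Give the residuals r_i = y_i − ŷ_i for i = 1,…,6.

x=50: ŷ = -2 + 2·50 = 98; r = 99 − 98 = 1
x=65: ŷ = -2 + 2·65 = 128; r = 127 − 128 = -1
x=85: ŷ = -2 + 2·85 = 168; r = 167.5 − 168 = -0.5
x=90: ŷ = -2 + 2·90 = 178; r = 177.5 − 178 = -0.5
x=100: ŷ = -2 + 2·100 = 198; r = 198.5 − 198 = 0.5
x=105: ŷ = -2 + 2·105 = 208; r = 208.5 − 208 = 0.5

1, -1, -0.5, -0.5, 0.5, 0.5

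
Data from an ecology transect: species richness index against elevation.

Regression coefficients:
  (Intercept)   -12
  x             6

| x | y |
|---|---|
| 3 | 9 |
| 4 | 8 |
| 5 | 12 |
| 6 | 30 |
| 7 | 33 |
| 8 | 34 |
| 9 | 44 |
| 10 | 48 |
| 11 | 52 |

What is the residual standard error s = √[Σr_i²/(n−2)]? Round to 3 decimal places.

x=3: ŷ = -12 + 6·3 = 6; r = 9 − 6 = 3
x=4: ŷ = -12 + 6·4 = 12; r = 8 − 12 = -4
x=5: ŷ = -12 + 6·5 = 18; r = 12 − 18 = -6
x=6: ŷ = -12 + 6·6 = 24; r = 30 − 24 = 6
x=7: ŷ = -12 + 6·7 = 30; r = 33 − 30 = 3
x=8: ŷ = -12 + 6·8 = 36; r = 34 − 36 = -2
x=9: ŷ = -12 + 6·9 = 42; r = 44 − 42 = 2
x=10: ŷ = -12 + 6·10 = 48; r = 48 − 48 = 0
x=11: ŷ = -12 + 6·11 = 54; r = 52 − 54 = -2
SSE = 9 + 16 + 36 + 36 + 9 + 4 + 4 + 0 + 4 = 118
s = √(118/7) = √16.8571 ≈ 4.106

s = 4.106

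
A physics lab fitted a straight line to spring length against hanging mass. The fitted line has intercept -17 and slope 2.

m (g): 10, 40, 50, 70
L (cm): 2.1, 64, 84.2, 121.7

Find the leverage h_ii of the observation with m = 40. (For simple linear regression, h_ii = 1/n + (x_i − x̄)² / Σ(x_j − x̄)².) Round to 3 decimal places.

h = 0.253

m̄ = (10 + 40 + 50 + 70)/4 = 42.5
Σ(m − m̄)² = 1056.25 + 6.25 + 56.25 + 756.25 = 1875
h = 1/4 + (-2.5)²/1875 = 0.25 + 0.00333333 = 0.253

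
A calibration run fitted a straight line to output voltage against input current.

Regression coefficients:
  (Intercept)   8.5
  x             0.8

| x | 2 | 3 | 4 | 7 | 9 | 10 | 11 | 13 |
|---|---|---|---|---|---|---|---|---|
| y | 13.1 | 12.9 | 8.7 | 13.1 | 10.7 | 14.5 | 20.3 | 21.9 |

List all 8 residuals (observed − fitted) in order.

3, 2, -3, -1, -5, -2, 3, 3

x=2: ŷ = 8.5 + 0.8·2 = 10.1; e = 13.1 − 10.1 = 3
x=3: ŷ = 8.5 + 0.8·3 = 10.9; e = 12.9 − 10.9 = 2
x=4: ŷ = 8.5 + 0.8·4 = 11.7; e = 8.7 − 11.7 = -3
x=7: ŷ = 8.5 + 0.8·7 = 14.1; e = 13.1 − 14.1 = -1
x=9: ŷ = 8.5 + 0.8·9 = 15.7; e = 10.7 − 15.7 = -5
x=10: ŷ = 8.5 + 0.8·10 = 16.5; e = 14.5 − 16.5 = -2
x=11: ŷ = 8.5 + 0.8·11 = 17.3; e = 20.3 − 17.3 = 3
x=13: ŷ = 8.5 + 0.8·13 = 18.9; e = 21.9 − 18.9 = 3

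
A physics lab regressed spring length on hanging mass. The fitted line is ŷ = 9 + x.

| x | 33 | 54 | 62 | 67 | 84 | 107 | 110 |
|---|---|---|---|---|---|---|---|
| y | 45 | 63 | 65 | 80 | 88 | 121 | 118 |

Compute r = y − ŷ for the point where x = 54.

ŷ = 9 + 54 = 63
r = 63 − 63 = 0

r = 0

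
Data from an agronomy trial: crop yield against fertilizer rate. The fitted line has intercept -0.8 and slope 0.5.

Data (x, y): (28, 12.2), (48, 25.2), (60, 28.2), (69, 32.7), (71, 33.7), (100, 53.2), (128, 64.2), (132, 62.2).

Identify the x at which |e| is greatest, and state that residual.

x=28: ŷ = -0.8 + 0.5·28 = 13.2; e = 12.2 − 13.2 = -1
x=48: ŷ = -0.8 + 0.5·48 = 23.2; e = 25.2 − 23.2 = 2
x=60: ŷ = -0.8 + 0.5·60 = 29.2; e = 28.2 − 29.2 = -1
x=69: ŷ = -0.8 + 0.5·69 = 33.7; e = 32.7 − 33.7 = -1
x=71: ŷ = -0.8 + 0.5·71 = 34.7; e = 33.7 − 34.7 = -1
x=100: ŷ = -0.8 + 0.5·100 = 49.2; e = 53.2 − 49.2 = 4
x=128: ŷ = -0.8 + 0.5·128 = 63.2; e = 64.2 − 63.2 = 1
x=132: ŷ = -0.8 + 0.5·132 = 65.2; e = 62.2 − 65.2 = -3
Largest |e| is 4 at x = 100, residual 4.

x = 100, e = 4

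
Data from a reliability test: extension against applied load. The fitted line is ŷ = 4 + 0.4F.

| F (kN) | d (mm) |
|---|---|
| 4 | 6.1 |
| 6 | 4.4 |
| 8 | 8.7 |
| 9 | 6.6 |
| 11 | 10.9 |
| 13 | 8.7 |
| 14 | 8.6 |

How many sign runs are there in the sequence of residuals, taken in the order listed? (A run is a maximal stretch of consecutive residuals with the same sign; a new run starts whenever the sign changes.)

6 runs

F=4: ŷ = 4 + 0.4·4 = 5.6; r = 6.1 − 5.6 = 0.5
F=6: ŷ = 4 + 0.4·6 = 6.4; r = 4.4 − 6.4 = -2
F=8: ŷ = 4 + 0.4·8 = 7.2; r = 8.7 − 7.2 = 1.5
F=9: ŷ = 4 + 0.4·9 = 7.6; r = 6.6 − 7.6 = -1
F=11: ŷ = 4 + 0.4·11 = 8.4; r = 10.9 − 8.4 = 2.5
F=13: ŷ = 4 + 0.4·13 = 9.2; r = 8.7 − 9.2 = -0.5
F=14: ŷ = 4 + 0.4·14 = 9.6; r = 8.6 − 9.6 = -1
Signs: + − + − + − −
Runs: +×1, −×1, +×1, −×1, +×1, −×2 → 6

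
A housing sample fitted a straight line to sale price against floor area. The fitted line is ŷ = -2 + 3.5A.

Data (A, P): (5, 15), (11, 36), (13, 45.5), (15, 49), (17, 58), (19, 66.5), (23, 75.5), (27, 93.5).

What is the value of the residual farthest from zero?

A=5: ŷ = -2 + 3.5·5 = 15.5; e = 15 − 15.5 = -0.5
A=11: ŷ = -2 + 3.5·11 = 36.5; e = 36 − 36.5 = -0.5
A=13: ŷ = -2 + 3.5·13 = 43.5; e = 45.5 − 43.5 = 2
A=15: ŷ = -2 + 3.5·15 = 50.5; e = 49 − 50.5 = -1.5
A=17: ŷ = -2 + 3.5·17 = 57.5; e = 58 − 57.5 = 0.5
A=19: ŷ = -2 + 3.5·19 = 64.5; e = 66.5 − 64.5 = 2
A=23: ŷ = -2 + 3.5·23 = 78.5; e = 75.5 − 78.5 = -3
A=27: ŷ = -2 + 3.5·27 = 92.5; e = 93.5 − 92.5 = 1
Largest |e| is 3 at A = 23, residual -3.

e = -3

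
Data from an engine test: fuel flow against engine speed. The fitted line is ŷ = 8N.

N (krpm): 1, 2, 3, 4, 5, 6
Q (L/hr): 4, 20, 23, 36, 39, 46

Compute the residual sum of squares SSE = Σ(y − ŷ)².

SSE = 54

N=1: ŷ = 8·1 = 8; r = 4 − 8 = -4
N=2: ŷ = 8·2 = 16; r = 20 − 16 = 4
N=3: ŷ = 8·3 = 24; r = 23 − 24 = -1
N=4: ŷ = 8·4 = 32; r = 36 − 32 = 4
N=5: ŷ = 8·5 = 40; r = 39 − 40 = -1
N=6: ŷ = 8·6 = 48; r = 46 − 48 = -2
SSE = 16 + 16 + 1 + 16 + 1 + 4 = 54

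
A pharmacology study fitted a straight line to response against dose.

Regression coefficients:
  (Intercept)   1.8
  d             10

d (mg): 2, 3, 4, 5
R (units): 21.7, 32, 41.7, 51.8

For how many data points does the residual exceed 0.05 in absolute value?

3

d=2: ŷ = 1.8 + 10·2 = 21.8; e = 21.7 − 21.8 = -0.1
d=3: ŷ = 1.8 + 10·3 = 31.8; e = 32 − 31.8 = 0.2
d=4: ŷ = 1.8 + 10·4 = 41.8; e = 41.7 − 41.8 = -0.1
d=5: ŷ = 1.8 + 10·5 = 51.8; e = 51.8 − 51.8 = 0
|e| > 0.05: d=2 (|e|=0.1), d=3 (|e|=0.2), d=4 (|e|=0.1) → 3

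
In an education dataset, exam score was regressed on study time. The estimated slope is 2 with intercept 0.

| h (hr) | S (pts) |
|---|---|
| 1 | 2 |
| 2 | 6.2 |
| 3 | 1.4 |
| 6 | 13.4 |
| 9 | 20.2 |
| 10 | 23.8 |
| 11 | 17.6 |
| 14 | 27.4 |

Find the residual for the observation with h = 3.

e = -4.6

ŷ = 2·3 = 6
e = 1.4 − 6 = -4.6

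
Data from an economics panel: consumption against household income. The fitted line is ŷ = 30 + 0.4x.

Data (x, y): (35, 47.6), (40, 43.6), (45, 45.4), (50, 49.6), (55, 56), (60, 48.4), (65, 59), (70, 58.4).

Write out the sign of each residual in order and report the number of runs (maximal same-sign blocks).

x=35: ŷ = 30 + 0.4·35 = 44; e = 47.6 − 44 = 3.6
x=40: ŷ = 30 + 0.4·40 = 46; e = 43.6 − 46 = -2.4
x=45: ŷ = 30 + 0.4·45 = 48; e = 45.4 − 48 = -2.6
x=50: ŷ = 30 + 0.4·50 = 50; e = 49.6 − 50 = -0.4
x=55: ŷ = 30 + 0.4·55 = 52; e = 56 − 52 = 4
x=60: ŷ = 30 + 0.4·60 = 54; e = 48.4 − 54 = -5.6
x=65: ŷ = 30 + 0.4·65 = 56; e = 59 − 56 = 3
x=70: ŷ = 30 + 0.4·70 = 58; e = 58.4 − 58 = 0.4
Signs: + − − − + − + +
Runs: +×1, −×3, +×1, −×1, +×2 → 5

5 runs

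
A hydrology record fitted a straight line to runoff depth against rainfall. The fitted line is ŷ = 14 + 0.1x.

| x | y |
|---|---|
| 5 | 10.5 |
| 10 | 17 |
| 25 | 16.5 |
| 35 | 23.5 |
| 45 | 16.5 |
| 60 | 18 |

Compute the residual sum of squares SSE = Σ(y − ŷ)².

SSE = 64

x=5: ŷ = 14 + 0.1·5 = 14.5; e = 10.5 − 14.5 = -4
x=10: ŷ = 14 + 0.1·10 = 15; e = 17 − 15 = 2
x=25: ŷ = 14 + 0.1·25 = 16.5; e = 16.5 − 16.5 = 0
x=35: ŷ = 14 + 0.1·35 = 17.5; e = 23.5 − 17.5 = 6
x=45: ŷ = 14 + 0.1·45 = 18.5; e = 16.5 − 18.5 = -2
x=60: ŷ = 14 + 0.1·60 = 20; e = 18 − 20 = -2
SSE = 16 + 4 + 0 + 36 + 4 + 4 = 64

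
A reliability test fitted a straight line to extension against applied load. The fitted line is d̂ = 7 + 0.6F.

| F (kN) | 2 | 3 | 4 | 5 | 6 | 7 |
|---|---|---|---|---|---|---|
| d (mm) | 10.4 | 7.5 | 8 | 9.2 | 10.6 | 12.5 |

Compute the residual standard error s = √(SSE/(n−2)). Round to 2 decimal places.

s = 1.64

F=2: d̂ = 7 + 0.6·2 = 8.2; r = 10.4 − 8.2 = 2.2
F=3: d̂ = 7 + 0.6·3 = 8.8; r = 7.5 − 8.8 = -1.3
F=4: d̂ = 7 + 0.6·4 = 9.4; r = 8 − 9.4 = -1.4
F=5: d̂ = 7 + 0.6·5 = 10; r = 9.2 − 10 = -0.8
F=6: d̂ = 7 + 0.6·6 = 10.6; r = 10.6 − 10.6 = 0
F=7: d̂ = 7 + 0.6·7 = 11.2; r = 12.5 − 11.2 = 1.3
SSE = 4.84 + 1.69 + 1.96 + 0.64 + 0 + 1.69 = 10.82
s = √(10.82/4) = √2.705 ≈ 1.64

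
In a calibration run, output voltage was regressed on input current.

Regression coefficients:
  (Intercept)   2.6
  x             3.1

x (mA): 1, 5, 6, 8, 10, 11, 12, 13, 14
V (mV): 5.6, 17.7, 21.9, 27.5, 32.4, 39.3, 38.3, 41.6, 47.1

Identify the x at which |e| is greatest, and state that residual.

x=1: ŷ = 2.6 + 3.1·1 = 5.7; e = 5.6 − 5.7 = -0.1
x=5: ŷ = 2.6 + 3.1·5 = 18.1; e = 17.7 − 18.1 = -0.4
x=6: ŷ = 2.6 + 3.1·6 = 21.2; e = 21.9 − 21.2 = 0.7
x=8: ŷ = 2.6 + 3.1·8 = 27.4; e = 27.5 − 27.4 = 0.1
x=10: ŷ = 2.6 + 3.1·10 = 33.6; e = 32.4 − 33.6 = -1.2
x=11: ŷ = 2.6 + 3.1·11 = 36.7; e = 39.3 − 36.7 = 2.6
x=12: ŷ = 2.6 + 3.1·12 = 39.8; e = 38.3 − 39.8 = -1.5
x=13: ŷ = 2.6 + 3.1·13 = 42.9; e = 41.6 − 42.9 = -1.3
x=14: ŷ = 2.6 + 3.1·14 = 46; e = 47.1 − 46 = 1.1
Largest |e| is 2.6 at x = 11, residual 2.6.

x = 11, e = 2.6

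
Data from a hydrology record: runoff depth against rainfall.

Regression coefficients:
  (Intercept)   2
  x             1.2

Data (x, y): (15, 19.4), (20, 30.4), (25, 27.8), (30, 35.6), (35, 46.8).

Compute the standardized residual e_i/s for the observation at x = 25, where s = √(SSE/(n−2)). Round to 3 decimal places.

x=15: ŷ = 2 + 1.2·15 = 20; e = 19.4 − 20 = -0.6
x=20: ŷ = 2 + 1.2·20 = 26; e = 30.4 − 26 = 4.4
x=25: ŷ = 2 + 1.2·25 = 32; e = 27.8 − 32 = -4.2
x=30: ŷ = 2 + 1.2·30 = 38; e = 35.6 − 38 = -2.4
x=35: ŷ = 2 + 1.2·35 = 44; e = 46.8 − 44 = 2.8
SSE = 0.36 + 19.36 + 17.64 + 5.76 + 7.84 = 50.96
s = √(50.96/3) = 4.12149
e/s = -4.2 / 4.12149 = -1.019

-1.019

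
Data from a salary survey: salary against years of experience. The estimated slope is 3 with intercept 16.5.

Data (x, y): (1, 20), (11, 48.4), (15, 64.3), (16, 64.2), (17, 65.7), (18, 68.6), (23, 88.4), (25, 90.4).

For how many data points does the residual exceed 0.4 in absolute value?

x=1: ŷ = 16.5 + 3·1 = 19.5; r = 20 − 19.5 = 0.5
x=11: ŷ = 16.5 + 3·11 = 49.5; r = 48.4 − 49.5 = -1.1
x=15: ŷ = 16.5 + 3·15 = 61.5; r = 64.3 − 61.5 = 2.8
x=16: ŷ = 16.5 + 3·16 = 64.5; r = 64.2 − 64.5 = -0.3
x=17: ŷ = 16.5 + 3·17 = 67.5; r = 65.7 − 67.5 = -1.8
x=18: ŷ = 16.5 + 3·18 = 70.5; r = 68.6 − 70.5 = -1.9
x=23: ŷ = 16.5 + 3·23 = 85.5; r = 88.4 − 85.5 = 2.9
x=25: ŷ = 16.5 + 3·25 = 91.5; r = 90.4 − 91.5 = -1.1
|r| > 0.4: x=1 (|r|=0.5), x=11 (|r|=1.1), x=15 (|r|=2.8), x=17 (|r|=1.8), x=18 (|r|=1.9), x=23 (|r|=2.9), x=25 (|r|=1.1) → 7

7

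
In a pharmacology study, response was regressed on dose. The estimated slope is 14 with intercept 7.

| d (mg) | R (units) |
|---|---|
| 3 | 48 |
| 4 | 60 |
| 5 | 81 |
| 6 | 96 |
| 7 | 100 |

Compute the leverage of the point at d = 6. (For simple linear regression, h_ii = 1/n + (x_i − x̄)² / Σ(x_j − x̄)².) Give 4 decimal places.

d̄ = (3 + 4 + 5 + 6 + 7)/5 = 5
Σ(d − d̄)² = 4 + 1 + 0 + 1 + 4 = 10
h = 1/5 + (1)²/10 = 0.2 + 0.1 = 0.3000

h = 0.3000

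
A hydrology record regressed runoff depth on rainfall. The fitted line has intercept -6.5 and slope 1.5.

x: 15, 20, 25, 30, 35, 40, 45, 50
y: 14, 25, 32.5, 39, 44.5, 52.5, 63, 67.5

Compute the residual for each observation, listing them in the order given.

x=15: ŷ = -6.5 + 1.5·15 = 16; e = 14 − 16 = -2
x=20: ŷ = -6.5 + 1.5·20 = 23.5; e = 25 − 23.5 = 1.5
x=25: ŷ = -6.5 + 1.5·25 = 31; e = 32.5 − 31 = 1.5
x=30: ŷ = -6.5 + 1.5·30 = 38.5; e = 39 − 38.5 = 0.5
x=35: ŷ = -6.5 + 1.5·35 = 46; e = 44.5 − 46 = -1.5
x=40: ŷ = -6.5 + 1.5·40 = 53.5; e = 52.5 − 53.5 = -1
x=45: ŷ = -6.5 + 1.5·45 = 61; e = 63 − 61 = 2
x=50: ŷ = -6.5 + 1.5·50 = 68.5; e = 67.5 − 68.5 = -1

-2, 1.5, 1.5, 0.5, -1.5, -1, 2, -1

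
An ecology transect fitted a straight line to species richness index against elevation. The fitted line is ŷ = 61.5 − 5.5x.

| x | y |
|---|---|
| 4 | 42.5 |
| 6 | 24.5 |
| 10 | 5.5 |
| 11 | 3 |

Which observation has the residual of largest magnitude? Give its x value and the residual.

x=4: ŷ = 61.5 − 5.5·4 = 39.5; r = 42.5 − 39.5 = 3
x=6: ŷ = 61.5 − 5.5·6 = 28.5; r = 24.5 − 28.5 = -4
x=10: ŷ = 61.5 − 5.5·10 = 6.5; r = 5.5 − 6.5 = -1
x=11: ŷ = 61.5 − 5.5·11 = 1; r = 3 − 1 = 2
Largest |r| is 4 at x = 6, residual -4.

x = 6, r = -4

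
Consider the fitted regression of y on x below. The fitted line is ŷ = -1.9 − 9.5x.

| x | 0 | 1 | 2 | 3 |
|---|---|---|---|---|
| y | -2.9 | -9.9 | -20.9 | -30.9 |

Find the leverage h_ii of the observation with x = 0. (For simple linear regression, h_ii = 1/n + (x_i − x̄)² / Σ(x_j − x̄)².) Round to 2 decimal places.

h = 0.70

x̄ = (0 + 1 + 2 + 3)/4 = 1.5
Σ(x − x̄)² = 2.25 + 0.25 + 0.25 + 2.25 = 5
h = 1/4 + (-1.5)²/5 = 0.25 + 0.45 = 0.70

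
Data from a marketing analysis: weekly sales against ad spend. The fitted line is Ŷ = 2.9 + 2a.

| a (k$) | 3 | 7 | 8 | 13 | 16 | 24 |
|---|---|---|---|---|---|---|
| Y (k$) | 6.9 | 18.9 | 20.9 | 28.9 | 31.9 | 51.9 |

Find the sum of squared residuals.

a=3: Ŷ = 2.9 + 2·3 = 8.9; e = 6.9 − 8.9 = -2
a=7: Ŷ = 2.9 + 2·7 = 16.9; e = 18.9 − 16.9 = 2
a=8: Ŷ = 2.9 + 2·8 = 18.9; e = 20.9 − 18.9 = 2
a=13: Ŷ = 2.9 + 2·13 = 28.9; e = 28.9 − 28.9 = 0
a=16: Ŷ = 2.9 + 2·16 = 34.9; e = 31.9 − 34.9 = -3
a=24: Ŷ = 2.9 + 2·24 = 50.9; e = 51.9 − 50.9 = 1
SSE = 4 + 4 + 4 + 0 + 9 + 1 = 22

SSE = 22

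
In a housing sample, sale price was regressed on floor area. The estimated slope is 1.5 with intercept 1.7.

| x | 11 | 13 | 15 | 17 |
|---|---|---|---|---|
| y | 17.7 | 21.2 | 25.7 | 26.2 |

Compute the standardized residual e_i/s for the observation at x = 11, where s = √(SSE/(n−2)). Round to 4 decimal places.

x=11: ŷ = 1.7 + 1.5·11 = 18.2; e = 17.7 − 18.2 = -0.5
x=13: ŷ = 1.7 + 1.5·13 = 21.2; e = 21.2 − 21.2 = 0
x=15: ŷ = 1.7 + 1.5·15 = 24.2; e = 25.7 − 24.2 = 1.5
x=17: ŷ = 1.7 + 1.5·17 = 27.2; e = 26.2 − 27.2 = -1
SSE = 0.25 + 0 + 2.25 + 1 = 3.5
s = √(3.5/2) = 1.32288
e/s = -0.5 / 1.32288 = -0.3780

-0.3780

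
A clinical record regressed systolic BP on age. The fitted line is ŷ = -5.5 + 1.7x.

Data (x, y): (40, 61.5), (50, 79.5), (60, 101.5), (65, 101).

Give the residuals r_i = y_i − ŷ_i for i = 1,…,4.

-1, 0, 5, -4

x=40: ŷ = -5.5 + 1.7·40 = 62.5; r = 61.5 − 62.5 = -1
x=50: ŷ = -5.5 + 1.7·50 = 79.5; r = 79.5 − 79.5 = 0
x=60: ŷ = -5.5 + 1.7·60 = 96.5; r = 101.5 − 96.5 = 5
x=65: ŷ = -5.5 + 1.7·65 = 105; r = 101 − 105 = -4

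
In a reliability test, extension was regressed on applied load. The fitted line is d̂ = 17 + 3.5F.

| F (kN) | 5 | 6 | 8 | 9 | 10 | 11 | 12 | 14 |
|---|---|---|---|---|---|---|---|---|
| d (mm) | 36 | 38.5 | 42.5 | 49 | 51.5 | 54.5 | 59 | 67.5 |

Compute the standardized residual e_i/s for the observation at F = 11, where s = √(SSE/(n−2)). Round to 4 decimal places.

-0.6928

F=5: d̂ = 17 + 3.5·5 = 34.5; e = 36 − 34.5 = 1.5
F=6: d̂ = 17 + 3.5·6 = 38; e = 38.5 − 38 = 0.5
F=8: d̂ = 17 + 3.5·8 = 45; e = 42.5 − 45 = -2.5
F=9: d̂ = 17 + 3.5·9 = 48.5; e = 49 − 48.5 = 0.5
F=10: d̂ = 17 + 3.5·10 = 52; e = 51.5 − 52 = -0.5
F=11: d̂ = 17 + 3.5·11 = 55.5; e = 54.5 − 55.5 = -1
F=12: d̂ = 17 + 3.5·12 = 59; e = 59 − 59 = 0
F=14: d̂ = 17 + 3.5·14 = 66; e = 67.5 − 66 = 1.5
SSE = 2.25 + 0.25 + 6.25 + 0.25 + 0.25 + 1 + 0 + 2.25 = 12.5
s = √(12.5/6) = 1.44338
e/s = -1 / 1.44338 = -0.6928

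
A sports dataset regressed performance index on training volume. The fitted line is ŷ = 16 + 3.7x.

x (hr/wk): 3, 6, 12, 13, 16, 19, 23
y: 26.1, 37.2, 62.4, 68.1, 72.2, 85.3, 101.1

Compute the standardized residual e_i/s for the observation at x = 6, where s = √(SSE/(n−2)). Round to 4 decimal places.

-0.3953

x=3: ŷ = 16 + 3.7·3 = 27.1; e = 26.1 − 27.1 = -1
x=6: ŷ = 16 + 3.7·6 = 38.2; e = 37.2 − 38.2 = -1
x=12: ŷ = 16 + 3.7·12 = 60.4; e = 62.4 − 60.4 = 2
x=13: ŷ = 16 + 3.7·13 = 64.1; e = 68.1 − 64.1 = 4
x=16: ŷ = 16 + 3.7·16 = 75.2; e = 72.2 − 75.2 = -3
x=19: ŷ = 16 + 3.7·19 = 86.3; e = 85.3 − 86.3 = -1
x=23: ŷ = 16 + 3.7·23 = 101.1; e = 101.1 − 101.1 = 0
SSE = 1 + 1 + 4 + 16 + 9 + 1 + 0 = 32
s = √(32/5) = 2.52982
e/s = -1 / 2.52982 = -0.3953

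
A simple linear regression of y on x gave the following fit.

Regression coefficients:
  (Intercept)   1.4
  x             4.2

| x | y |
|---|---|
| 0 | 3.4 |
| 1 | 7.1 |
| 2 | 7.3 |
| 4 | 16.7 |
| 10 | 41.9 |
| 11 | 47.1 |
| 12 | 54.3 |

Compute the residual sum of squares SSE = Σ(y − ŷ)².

SSE = 23.5

x=0: ŷ = 1.4 + 4.2·0 = 1.4; e = 3.4 − 1.4 = 2
x=1: ŷ = 1.4 + 4.2·1 = 5.6; e = 7.1 − 5.6 = 1.5
x=2: ŷ = 1.4 + 4.2·2 = 9.8; e = 7.3 − 9.8 = -2.5
x=4: ŷ = 1.4 + 4.2·4 = 18.2; e = 16.7 − 18.2 = -1.5
x=10: ŷ = 1.4 + 4.2·10 = 43.4; e = 41.9 − 43.4 = -1.5
x=11: ŷ = 1.4 + 4.2·11 = 47.6; e = 47.1 − 47.6 = -0.5
x=12: ŷ = 1.4 + 4.2·12 = 51.8; e = 54.3 − 51.8 = 2.5
SSE = 4 + 2.25 + 6.25 + 2.25 + 2.25 + 0.25 + 6.25 = 23.5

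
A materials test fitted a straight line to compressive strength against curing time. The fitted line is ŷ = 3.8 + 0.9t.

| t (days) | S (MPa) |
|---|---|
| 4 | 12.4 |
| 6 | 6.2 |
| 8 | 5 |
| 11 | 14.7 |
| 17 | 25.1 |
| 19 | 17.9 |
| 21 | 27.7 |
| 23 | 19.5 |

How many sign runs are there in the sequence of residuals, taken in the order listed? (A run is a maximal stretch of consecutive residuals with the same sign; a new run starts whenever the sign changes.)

t=4: ŷ = 3.8 + 0.9·4 = 7.4; r = 12.4 − 7.4 = 5
t=6: ŷ = 3.8 + 0.9·6 = 9.2; r = 6.2 − 9.2 = -3
t=8: ŷ = 3.8 + 0.9·8 = 11; r = 5 − 11 = -6
t=11: ŷ = 3.8 + 0.9·11 = 13.7; r = 14.7 − 13.7 = 1
t=17: ŷ = 3.8 + 0.9·17 = 19.1; r = 25.1 − 19.1 = 6
t=19: ŷ = 3.8 + 0.9·19 = 20.9; r = 17.9 − 20.9 = -3
t=21: ŷ = 3.8 + 0.9·21 = 22.7; r = 27.7 − 22.7 = 5
t=23: ŷ = 3.8 + 0.9·23 = 24.5; r = 19.5 − 24.5 = -5
Signs: + − − + + − + −
Runs: +×1, −×2, +×2, −×1, +×1, −×1 → 6

6 runs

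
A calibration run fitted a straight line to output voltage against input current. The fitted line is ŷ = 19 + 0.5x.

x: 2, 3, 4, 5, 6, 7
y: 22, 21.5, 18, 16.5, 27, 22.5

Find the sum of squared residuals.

x=2: ŷ = 19 + 0.5·2 = 20; r = 22 − 20 = 2
x=3: ŷ = 19 + 0.5·3 = 20.5; r = 21.5 − 20.5 = 1
x=4: ŷ = 19 + 0.5·4 = 21; r = 18 − 21 = -3
x=5: ŷ = 19 + 0.5·5 = 21.5; r = 16.5 − 21.5 = -5
x=6: ŷ = 19 + 0.5·6 = 22; r = 27 − 22 = 5
x=7: ŷ = 19 + 0.5·7 = 22.5; r = 22.5 − 22.5 = 0
SSE = 4 + 1 + 9 + 25 + 25 + 0 = 64

SSE = 64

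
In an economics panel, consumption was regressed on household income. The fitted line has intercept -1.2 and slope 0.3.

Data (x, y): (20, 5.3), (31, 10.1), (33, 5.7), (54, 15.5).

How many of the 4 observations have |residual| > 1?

x=20: ŷ = -1.2 + 0.3·20 = 4.8; e = 5.3 − 4.8 = 0.5
x=31: ŷ = -1.2 + 0.3·31 = 8.1; e = 10.1 − 8.1 = 2
x=33: ŷ = -1.2 + 0.3·33 = 8.7; e = 5.7 − 8.7 = -3
x=54: ŷ = -1.2 + 0.3·54 = 15; e = 15.5 − 15 = 0.5
|e| > 1: x=31 (|e|=2), x=33 (|e|=3) → 2

2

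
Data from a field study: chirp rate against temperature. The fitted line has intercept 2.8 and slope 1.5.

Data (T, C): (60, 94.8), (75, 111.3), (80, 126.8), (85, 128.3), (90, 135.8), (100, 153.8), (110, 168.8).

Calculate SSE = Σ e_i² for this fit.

T=60: Ĉ = 2.8 + 1.5·60 = 92.8; e = 94.8 − 92.8 = 2
T=75: Ĉ = 2.8 + 1.5·75 = 115.3; e = 111.3 − 115.3 = -4
T=80: Ĉ = 2.8 + 1.5·80 = 122.8; e = 126.8 − 122.8 = 4
T=85: Ĉ = 2.8 + 1.5·85 = 130.3; e = 128.3 − 130.3 = -2
T=90: Ĉ = 2.8 + 1.5·90 = 137.8; e = 135.8 − 137.8 = -2
T=100: Ĉ = 2.8 + 1.5·100 = 152.8; e = 153.8 − 152.8 = 1
T=110: Ĉ = 2.8 + 1.5·110 = 167.8; e = 168.8 − 167.8 = 1
SSE = 4 + 16 + 16 + 4 + 4 + 1 + 1 = 46

SSE = 46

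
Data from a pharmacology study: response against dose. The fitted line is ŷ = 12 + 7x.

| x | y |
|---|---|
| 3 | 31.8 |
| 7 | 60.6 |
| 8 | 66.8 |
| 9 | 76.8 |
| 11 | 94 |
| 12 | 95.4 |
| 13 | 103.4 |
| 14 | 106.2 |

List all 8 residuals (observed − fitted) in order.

-1.2, -0.4, -1.2, 1.8, 5, -0.6, 0.4, -3.8

x=3: ŷ = 12 + 7·3 = 33; e = 31.8 − 33 = -1.2
x=7: ŷ = 12 + 7·7 = 61; e = 60.6 − 61 = -0.4
x=8: ŷ = 12 + 7·8 = 68; e = 66.8 − 68 = -1.2
x=9: ŷ = 12 + 7·9 = 75; e = 76.8 − 75 = 1.8
x=11: ŷ = 12 + 7·11 = 89; e = 94 − 89 = 5
x=12: ŷ = 12 + 7·12 = 96; e = 95.4 − 96 = -0.6
x=13: ŷ = 12 + 7·13 = 103; e = 103.4 − 103 = 0.4
x=14: ŷ = 12 + 7·14 = 110; e = 106.2 − 110 = -3.8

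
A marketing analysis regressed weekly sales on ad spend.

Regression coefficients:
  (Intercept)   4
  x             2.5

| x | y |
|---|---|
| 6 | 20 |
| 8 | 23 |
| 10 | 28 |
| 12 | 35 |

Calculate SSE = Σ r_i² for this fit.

SSE = 4

x=6: ŷ = 4 + 2.5·6 = 19; r = 20 − 19 = 1
x=8: ŷ = 4 + 2.5·8 = 24; r = 23 − 24 = -1
x=10: ŷ = 4 + 2.5·10 = 29; r = 28 − 29 = -1
x=12: ŷ = 4 + 2.5·12 = 34; r = 35 − 34 = 1
SSE = 1 + 1 + 1 + 1 = 4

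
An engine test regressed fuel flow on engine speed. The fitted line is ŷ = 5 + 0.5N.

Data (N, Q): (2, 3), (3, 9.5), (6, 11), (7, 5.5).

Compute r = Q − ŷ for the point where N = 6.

ŷ = 5 + 0.5·6 = 8
r = 11 − 8 = 3

r = 3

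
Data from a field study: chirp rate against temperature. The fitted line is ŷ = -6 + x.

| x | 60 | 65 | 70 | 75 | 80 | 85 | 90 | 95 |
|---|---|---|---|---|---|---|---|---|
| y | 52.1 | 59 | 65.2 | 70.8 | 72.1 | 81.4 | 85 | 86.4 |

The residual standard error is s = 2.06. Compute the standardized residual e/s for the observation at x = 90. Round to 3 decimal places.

ŷ = -6 + 90 = 84
e = 85 − 84 = 1
e/s = 1 / 2.06 = 0.485

0.485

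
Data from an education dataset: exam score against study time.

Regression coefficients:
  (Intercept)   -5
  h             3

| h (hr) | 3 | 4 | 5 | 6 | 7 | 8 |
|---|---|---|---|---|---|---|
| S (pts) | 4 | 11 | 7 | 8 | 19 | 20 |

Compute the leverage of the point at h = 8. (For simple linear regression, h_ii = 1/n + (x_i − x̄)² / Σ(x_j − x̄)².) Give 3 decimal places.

h = 0.524

h̄ = (3 + 4 + 5 + 6 + 7 + 8)/6 = 5.5
Σ(h − h̄)² = 6.25 + 2.25 + 0.25 + 0.25 + 2.25 + 6.25 = 17.5
h = 1/6 + (2.5)²/17.5 = 0.166667 + 0.357143 = 0.524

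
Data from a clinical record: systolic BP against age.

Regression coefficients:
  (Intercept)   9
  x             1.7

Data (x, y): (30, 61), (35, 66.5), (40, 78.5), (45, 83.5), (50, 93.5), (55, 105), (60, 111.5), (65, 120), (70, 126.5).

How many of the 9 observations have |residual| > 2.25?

1

x=30: ŷ = 9 + 1.7·30 = 60; r = 61 − 60 = 1
x=35: ŷ = 9 + 1.7·35 = 68.5; r = 66.5 − 68.5 = -2
x=40: ŷ = 9 + 1.7·40 = 77; r = 78.5 − 77 = 1.5
x=45: ŷ = 9 + 1.7·45 = 85.5; r = 83.5 − 85.5 = -2
x=50: ŷ = 9 + 1.7·50 = 94; r = 93.5 − 94 = -0.5
x=55: ŷ = 9 + 1.7·55 = 102.5; r = 105 − 102.5 = 2.5
x=60: ŷ = 9 + 1.7·60 = 111; r = 111.5 − 111 = 0.5
x=65: ŷ = 9 + 1.7·65 = 119.5; r = 120 − 119.5 = 0.5
x=70: ŷ = 9 + 1.7·70 = 128; r = 126.5 − 128 = -1.5
|r| > 2.25: x=55 (|r|=2.5) → 1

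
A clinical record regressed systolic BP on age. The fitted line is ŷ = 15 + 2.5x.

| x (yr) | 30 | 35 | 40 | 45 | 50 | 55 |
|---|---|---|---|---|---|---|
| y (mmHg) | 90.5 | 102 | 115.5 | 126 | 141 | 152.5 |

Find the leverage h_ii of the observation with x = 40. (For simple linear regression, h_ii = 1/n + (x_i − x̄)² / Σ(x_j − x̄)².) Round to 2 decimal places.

h = 0.18

x̄ = (30 + 35 + 40 + 45 + 50 + 55)/6 = 42.5
Σ(x − x̄)² = 156.25 + 56.25 + 6.25 + 6.25 + 56.25 + 156.25 = 437.5
h = 1/6 + (-2.5)²/437.5 = 0.166667 + 0.0142857 = 0.18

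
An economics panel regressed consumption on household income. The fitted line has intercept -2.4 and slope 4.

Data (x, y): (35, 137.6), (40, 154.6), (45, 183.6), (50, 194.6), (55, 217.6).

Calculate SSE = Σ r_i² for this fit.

SSE = 54

x=35: ŷ = -2.4 + 4·35 = 137.6; r = 137.6 − 137.6 = 0
x=40: ŷ = -2.4 + 4·40 = 157.6; r = 154.6 − 157.6 = -3
x=45: ŷ = -2.4 + 4·45 = 177.6; r = 183.6 − 177.6 = 6
x=50: ŷ = -2.4 + 4·50 = 197.6; r = 194.6 − 197.6 = -3
x=55: ŷ = -2.4 + 4·55 = 217.6; r = 217.6 − 217.6 = 0
SSE = 0 + 9 + 36 + 9 + 0 = 54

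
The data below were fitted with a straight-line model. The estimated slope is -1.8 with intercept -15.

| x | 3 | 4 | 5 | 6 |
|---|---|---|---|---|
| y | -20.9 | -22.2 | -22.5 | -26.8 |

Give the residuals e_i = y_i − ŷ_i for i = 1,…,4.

x=3: ŷ = -15 − 1.8·3 = -20.4; e = -20.9 − (-20.4) = -0.5
x=4: ŷ = -15 − 1.8·4 = -22.2; e = -22.2 − (-22.2) = 0
x=5: ŷ = -15 − 1.8·5 = -24; e = -22.5 − (-24) = 1.5
x=6: ŷ = -15 − 1.8·6 = -25.8; e = -26.8 − (-25.8) = -1

-0.5, 0, 1.5, -1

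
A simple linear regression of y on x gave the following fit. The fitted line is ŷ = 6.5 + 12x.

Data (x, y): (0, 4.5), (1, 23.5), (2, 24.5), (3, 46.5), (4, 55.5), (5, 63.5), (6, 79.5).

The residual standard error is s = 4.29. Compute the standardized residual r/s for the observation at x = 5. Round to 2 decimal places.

ŷ = 6.5 + 12·5 = 66.5
r = 63.5 − 66.5 = -3
r/s = -3 / 4.29 = -0.70

-0.70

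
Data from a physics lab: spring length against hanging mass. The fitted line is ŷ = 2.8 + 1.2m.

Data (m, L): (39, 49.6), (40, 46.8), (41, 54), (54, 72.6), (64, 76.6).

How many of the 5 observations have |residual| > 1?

m=39: ŷ = 2.8 + 1.2·39 = 49.6; r = 49.6 − 49.6 = 0
m=40: ŷ = 2.8 + 1.2·40 = 50.8; r = 46.8 − 50.8 = -4
m=41: ŷ = 2.8 + 1.2·41 = 52; r = 54 − 52 = 2
m=54: ŷ = 2.8 + 1.2·54 = 67.6; r = 72.6 − 67.6 = 5
m=64: ŷ = 2.8 + 1.2·64 = 79.6; r = 76.6 − 79.6 = -3
|r| > 1: m=40 (|r|=4), m=41 (|r|=2), m=54 (|r|=5), m=64 (|r|=3) → 4

4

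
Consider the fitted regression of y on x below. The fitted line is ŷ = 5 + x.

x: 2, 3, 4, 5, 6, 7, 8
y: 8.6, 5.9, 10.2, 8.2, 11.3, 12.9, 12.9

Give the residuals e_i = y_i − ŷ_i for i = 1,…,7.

1.6, -2.1, 1.2, -1.8, 0.3, 0.9, -0.1

x=2: ŷ = 5 + 2 = 7; e = 8.6 − 7 = 1.6
x=3: ŷ = 5 + 3 = 8; e = 5.9 − 8 = -2.1
x=4: ŷ = 5 + 4 = 9; e = 10.2 − 9 = 1.2
x=5: ŷ = 5 + 5 = 10; e = 8.2 − 10 = -1.8
x=6: ŷ = 5 + 6 = 11; e = 11.3 − 11 = 0.3
x=7: ŷ = 5 + 7 = 12; e = 12.9 − 12 = 0.9
x=8: ŷ = 5 + 8 = 13; e = 12.9 − 13 = -0.1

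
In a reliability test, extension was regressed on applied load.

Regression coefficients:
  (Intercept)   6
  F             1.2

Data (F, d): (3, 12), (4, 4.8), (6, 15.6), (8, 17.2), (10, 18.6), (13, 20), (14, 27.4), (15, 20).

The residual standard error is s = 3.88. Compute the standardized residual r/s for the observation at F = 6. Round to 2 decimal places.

ŷ = 6 + 1.2·6 = 13.2
r = 15.6 − 13.2 = 2.4
r/s = 2.4 / 3.88 = 0.62

0.62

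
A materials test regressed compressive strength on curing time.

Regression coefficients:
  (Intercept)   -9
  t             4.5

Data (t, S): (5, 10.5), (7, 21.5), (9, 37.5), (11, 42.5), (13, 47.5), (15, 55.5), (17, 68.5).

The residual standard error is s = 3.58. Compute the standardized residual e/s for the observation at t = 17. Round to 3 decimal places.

0.279

ŷ = -9 + 4.5·17 = 67.5
e = 68.5 − 67.5 = 1
e/s = 1 / 3.58 = 0.279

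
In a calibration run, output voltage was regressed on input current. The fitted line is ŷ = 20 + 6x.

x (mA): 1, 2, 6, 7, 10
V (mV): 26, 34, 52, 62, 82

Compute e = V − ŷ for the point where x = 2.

ŷ = 20 + 6·2 = 32
e = 34 − 32 = 2

e = 2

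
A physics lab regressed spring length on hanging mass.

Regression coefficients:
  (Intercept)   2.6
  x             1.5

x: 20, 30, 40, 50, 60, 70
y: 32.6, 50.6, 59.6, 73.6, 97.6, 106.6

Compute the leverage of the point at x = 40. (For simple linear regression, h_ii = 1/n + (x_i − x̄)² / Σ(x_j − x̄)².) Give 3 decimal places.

x̄ = (20 + 30 + 40 + 50 + 60 + 70)/6 = 45
Σ(x − x̄)² = 625 + 225 + 25 + 25 + 225 + 625 = 1750
h = 1/6 + (-5)²/1750 = 0.166667 + 0.0142857 = 0.181

h = 0.181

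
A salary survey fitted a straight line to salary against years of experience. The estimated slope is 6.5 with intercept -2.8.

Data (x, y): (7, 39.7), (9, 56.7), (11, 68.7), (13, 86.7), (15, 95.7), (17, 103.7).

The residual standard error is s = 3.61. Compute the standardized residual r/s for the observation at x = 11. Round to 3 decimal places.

ŷ = -2.8 + 6.5·11 = 68.7
r = 68.7 − 68.7 = 0
r/s = 0 / 3.61 = 0.000

0.000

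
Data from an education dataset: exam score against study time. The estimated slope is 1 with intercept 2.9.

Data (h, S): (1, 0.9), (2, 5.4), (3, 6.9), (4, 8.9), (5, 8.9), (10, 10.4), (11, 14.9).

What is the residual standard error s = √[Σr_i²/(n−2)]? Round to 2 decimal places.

h=1: ŷ = 2.9 + 1 = 3.9; r = 0.9 − 3.9 = -3
h=2: ŷ = 2.9 + 2 = 4.9; r = 5.4 − 4.9 = 0.5
h=3: ŷ = 2.9 + 3 = 5.9; r = 6.9 − 5.9 = 1
h=4: ŷ = 2.9 + 4 = 6.9; r = 8.9 − 6.9 = 2
h=5: ŷ = 2.9 + 5 = 7.9; r = 8.9 − 7.9 = 1
h=10: ŷ = 2.9 + 10 = 12.9; r = 10.4 − 12.9 = -2.5
h=11: ŷ = 2.9 + 11 = 13.9; r = 14.9 − 13.9 = 1
SSE = 9 + 0.25 + 1 + 4 + 1 + 6.25 + 1 = 22.5
s = √(22.5/5) = √4.5 ≈ 2.12

s = 2.12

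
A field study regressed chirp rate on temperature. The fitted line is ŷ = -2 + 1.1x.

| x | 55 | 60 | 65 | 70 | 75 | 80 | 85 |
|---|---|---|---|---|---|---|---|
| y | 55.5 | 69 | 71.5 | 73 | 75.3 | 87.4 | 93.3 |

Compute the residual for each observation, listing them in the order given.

x=55: ŷ = -2 + 1.1·55 = 58.5; e = 55.5 − 58.5 = -3
x=60: ŷ = -2 + 1.1·60 = 64; e = 69 − 64 = 5
x=65: ŷ = -2 + 1.1·65 = 69.5; e = 71.5 − 69.5 = 2
x=70: ŷ = -2 + 1.1·70 = 75; e = 73 − 75 = -2
x=75: ŷ = -2 + 1.1·75 = 80.5; e = 75.3 − 80.5 = -5.2
x=80: ŷ = -2 + 1.1·80 = 86; e = 87.4 − 86 = 1.4
x=85: ŷ = -2 + 1.1·85 = 91.5; e = 93.3 − 91.5 = 1.8

-3, 5, 2, -2, -5.2, 1.4, 1.8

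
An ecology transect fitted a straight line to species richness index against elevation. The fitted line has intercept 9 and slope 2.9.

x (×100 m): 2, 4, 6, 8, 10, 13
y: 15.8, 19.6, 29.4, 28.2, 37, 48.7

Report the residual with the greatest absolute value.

e = -4

x=2: ŷ = 9 + 2.9·2 = 14.8; e = 15.8 − 14.8 = 1
x=4: ŷ = 9 + 2.9·4 = 20.6; e = 19.6 − 20.6 = -1
x=6: ŷ = 9 + 2.9·6 = 26.4; e = 29.4 − 26.4 = 3
x=8: ŷ = 9 + 2.9·8 = 32.2; e = 28.2 − 32.2 = -4
x=10: ŷ = 9 + 2.9·10 = 38; e = 37 − 38 = -1
x=13: ŷ = 9 + 2.9·13 = 46.7; e = 48.7 − 46.7 = 2
Largest |e| is 4 at x = 8, residual -4.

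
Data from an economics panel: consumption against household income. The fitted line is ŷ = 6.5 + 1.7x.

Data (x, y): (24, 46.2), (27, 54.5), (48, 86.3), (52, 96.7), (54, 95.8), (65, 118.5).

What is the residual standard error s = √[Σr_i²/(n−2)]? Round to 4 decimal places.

s = 2.2694

x=24: ŷ = 6.5 + 1.7·24 = 47.3; r = 46.2 − 47.3 = -1.1
x=27: ŷ = 6.5 + 1.7·27 = 52.4; r = 54.5 − 52.4 = 2.1
x=48: ŷ = 6.5 + 1.7·48 = 88.1; r = 86.3 − 88.1 = -1.8
x=52: ŷ = 6.5 + 1.7·52 = 94.9; r = 96.7 − 94.9 = 1.8
x=54: ŷ = 6.5 + 1.7·54 = 98.3; r = 95.8 − 98.3 = -2.5
x=65: ŷ = 6.5 + 1.7·65 = 117; r = 118.5 − 117 = 1.5
SSE = 1.21 + 4.41 + 3.24 + 3.24 + 6.25 + 2.25 = 20.6
s = √(20.6/4) = √5.15 ≈ 2.2694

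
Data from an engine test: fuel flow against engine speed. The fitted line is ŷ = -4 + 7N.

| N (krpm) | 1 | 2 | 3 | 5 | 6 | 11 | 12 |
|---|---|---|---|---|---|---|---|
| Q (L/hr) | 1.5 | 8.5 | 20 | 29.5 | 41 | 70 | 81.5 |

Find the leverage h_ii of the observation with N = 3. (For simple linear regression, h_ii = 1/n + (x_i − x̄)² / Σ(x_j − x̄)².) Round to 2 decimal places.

N̄ = (1 + 2 + 3 + 5 + 6 + 11 + 12)/7 = 5.71429
Σ(N − N̄)² = 22.2245 + 13.7959 + 7.36735 + 0.510204 + 0.0816327 + 27.9388 + 39.5102 = 111.429
h = 1/7 + (-2.71429)²/111.429 = 0.142857 + 0.0661172 = 0.21

h = 0.21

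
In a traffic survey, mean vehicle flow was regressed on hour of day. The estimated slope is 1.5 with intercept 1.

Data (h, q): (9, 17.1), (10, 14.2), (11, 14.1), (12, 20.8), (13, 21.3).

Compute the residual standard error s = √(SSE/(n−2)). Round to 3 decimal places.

h=9: ŷ = 1 + 1.5·9 = 14.5; e = 17.1 − 14.5 = 2.6
h=10: ŷ = 1 + 1.5·10 = 16; e = 14.2 − 16 = -1.8
h=11: ŷ = 1 + 1.5·11 = 17.5; e = 14.1 − 17.5 = -3.4
h=12: ŷ = 1 + 1.5·12 = 19; e = 20.8 − 19 = 1.8
h=13: ŷ = 1 + 1.5·13 = 20.5; e = 21.3 − 20.5 = 0.8
SSE = 6.76 + 3.24 + 11.56 + 3.24 + 0.64 = 25.44
s = √(25.44/3) = √8.48 ≈ 2.912

s = 2.912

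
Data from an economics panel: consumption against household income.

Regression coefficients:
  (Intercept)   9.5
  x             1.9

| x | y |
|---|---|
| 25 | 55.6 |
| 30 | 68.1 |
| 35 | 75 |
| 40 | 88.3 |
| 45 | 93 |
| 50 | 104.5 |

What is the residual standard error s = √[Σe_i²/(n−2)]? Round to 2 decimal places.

x=25: ŷ = 9.5 + 1.9·25 = 57; e = 55.6 − 57 = -1.4
x=30: ŷ = 9.5 + 1.9·30 = 66.5; e = 68.1 − 66.5 = 1.6
x=35: ŷ = 9.5 + 1.9·35 = 76; e = 75 − 76 = -1
x=40: ŷ = 9.5 + 1.9·40 = 85.5; e = 88.3 − 85.5 = 2.8
x=45: ŷ = 9.5 + 1.9·45 = 95; e = 93 − 95 = -2
x=50: ŷ = 9.5 + 1.9·50 = 104.5; e = 104.5 − 104.5 = 0
SSE = 1.96 + 2.56 + 1 + 7.84 + 4 + 0 = 17.36
s = √(17.36/4) = √4.34 ≈ 2.08

s = 2.08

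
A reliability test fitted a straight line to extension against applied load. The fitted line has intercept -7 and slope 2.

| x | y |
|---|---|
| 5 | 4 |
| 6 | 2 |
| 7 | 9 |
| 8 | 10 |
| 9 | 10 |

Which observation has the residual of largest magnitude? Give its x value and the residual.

x=5: ŷ = -7 + 2·5 = 3; e = 4 − 3 = 1
x=6: ŷ = -7 + 2·6 = 5; e = 2 − 5 = -3
x=7: ŷ = -7 + 2·7 = 7; e = 9 − 7 = 2
x=8: ŷ = -7 + 2·8 = 9; e = 10 − 9 = 1
x=9: ŷ = -7 + 2·9 = 11; e = 10 − 11 = -1
Largest |e| is 3 at x = 6, residual -3.

x = 6, e = -3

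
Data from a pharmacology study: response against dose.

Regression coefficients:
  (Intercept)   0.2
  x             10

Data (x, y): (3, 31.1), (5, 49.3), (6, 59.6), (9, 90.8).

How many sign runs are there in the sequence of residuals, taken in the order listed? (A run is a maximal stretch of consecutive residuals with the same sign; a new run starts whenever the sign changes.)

x=3: ŷ = 0.2 + 10·3 = 30.2; r = 31.1 − 30.2 = 0.9
x=5: ŷ = 0.2 + 10·5 = 50.2; r = 49.3 − 50.2 = -0.9
x=6: ŷ = 0.2 + 10·6 = 60.2; r = 59.6 − 60.2 = -0.6
x=9: ŷ = 0.2 + 10·9 = 90.2; r = 90.8 − 90.2 = 0.6
Signs: + − − +
Runs: +×1, −×2, +×1 → 3

3 runs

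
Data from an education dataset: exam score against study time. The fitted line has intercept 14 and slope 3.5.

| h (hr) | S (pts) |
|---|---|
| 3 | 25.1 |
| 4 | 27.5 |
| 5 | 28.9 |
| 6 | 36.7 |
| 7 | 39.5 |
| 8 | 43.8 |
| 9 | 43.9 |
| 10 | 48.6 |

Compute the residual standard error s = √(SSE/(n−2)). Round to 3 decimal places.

s = 1.694

h=3: Ŝ = 14 + 3.5·3 = 24.5; r = 25.1 − 24.5 = 0.6
h=4: Ŝ = 14 + 3.5·4 = 28; r = 27.5 − 28 = -0.5
h=5: Ŝ = 14 + 3.5·5 = 31.5; r = 28.9 − 31.5 = -2.6
h=6: Ŝ = 14 + 3.5·6 = 35; r = 36.7 − 35 = 1.7
h=7: Ŝ = 14 + 3.5·7 = 38.5; r = 39.5 − 38.5 = 1
h=8: Ŝ = 14 + 3.5·8 = 42; r = 43.8 − 42 = 1.8
h=9: Ŝ = 14 + 3.5·9 = 45.5; r = 43.9 − 45.5 = -1.6
h=10: Ŝ = 14 + 3.5·10 = 49; r = 48.6 − 49 = -0.4
SSE = 0.36 + 0.25 + 6.76 + 2.89 + 1 + 3.24 + 2.56 + 0.16 = 17.22
s = √(17.22/6) = √2.87 ≈ 1.694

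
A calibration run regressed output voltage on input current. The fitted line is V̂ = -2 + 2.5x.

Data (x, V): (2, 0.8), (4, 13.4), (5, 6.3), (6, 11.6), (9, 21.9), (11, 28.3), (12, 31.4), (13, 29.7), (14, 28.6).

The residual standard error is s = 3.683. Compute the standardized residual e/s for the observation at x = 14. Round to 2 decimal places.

V̂ = -2 + 2.5·14 = 33
e = 28.6 − 33 = -4.4
e/s = -4.4 / 3.683 = -1.19

-1.19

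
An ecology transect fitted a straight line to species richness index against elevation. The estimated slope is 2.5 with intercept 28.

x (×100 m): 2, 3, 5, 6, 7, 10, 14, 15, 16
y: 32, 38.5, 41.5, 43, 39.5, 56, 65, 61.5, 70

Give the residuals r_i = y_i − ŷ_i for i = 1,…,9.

x=2: ŷ = 28 + 2.5·2 = 33; r = 32 − 33 = -1
x=3: ŷ = 28 + 2.5·3 = 35.5; r = 38.5 − 35.5 = 3
x=5: ŷ = 28 + 2.5·5 = 40.5; r = 41.5 − 40.5 = 1
x=6: ŷ = 28 + 2.5·6 = 43; r = 43 − 43 = 0
x=7: ŷ = 28 + 2.5·7 = 45.5; r = 39.5 − 45.5 = -6
x=10: ŷ = 28 + 2.5·10 = 53; r = 56 − 53 = 3
x=14: ŷ = 28 + 2.5·14 = 63; r = 65 − 63 = 2
x=15: ŷ = 28 + 2.5·15 = 65.5; r = 61.5 − 65.5 = -4
x=16: ŷ = 28 + 2.5·16 = 68; r = 70 − 68 = 2

-1, 3, 1, 0, -6, 3, 2, -4, 2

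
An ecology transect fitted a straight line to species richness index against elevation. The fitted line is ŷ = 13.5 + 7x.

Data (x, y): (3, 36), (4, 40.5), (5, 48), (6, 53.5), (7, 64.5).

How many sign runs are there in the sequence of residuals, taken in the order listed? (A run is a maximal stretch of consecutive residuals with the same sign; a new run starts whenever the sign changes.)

x=3: ŷ = 13.5 + 7·3 = 34.5; e = 36 − 34.5 = 1.5
x=4: ŷ = 13.5 + 7·4 = 41.5; e = 40.5 − 41.5 = -1
x=5: ŷ = 13.5 + 7·5 = 48.5; e = 48 − 48.5 = -0.5
x=6: ŷ = 13.5 + 7·6 = 55.5; e = 53.5 − 55.5 = -2
x=7: ŷ = 13.5 + 7·7 = 62.5; e = 64.5 − 62.5 = 2
Signs: + − − − +
Runs: +×1, −×3, +×1 → 3

3 runs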